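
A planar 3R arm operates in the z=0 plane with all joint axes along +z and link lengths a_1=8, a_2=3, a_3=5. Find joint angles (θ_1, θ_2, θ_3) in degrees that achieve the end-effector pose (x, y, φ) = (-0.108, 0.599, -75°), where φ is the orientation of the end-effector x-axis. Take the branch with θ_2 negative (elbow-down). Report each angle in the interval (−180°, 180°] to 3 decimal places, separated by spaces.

120.005 -149.988 -45.017

wrist centre = target − a_3·(cos φ, sin φ) = (-1.4021, 5.4286)
cos θ_2 = (31.4359−8²−3²)/(2·8·3) = -0.8659; θ_2 = -149.9878° (elbow-down)
β = atan2(5.4286,-1.4021) = 104.4818°; ψ = atan2(-1.5006,5.4022) = -15.5234°
θ_1 = β − ψ = 120.0052°
θ_3 = φ − θ_1 − θ_2 = -45.0174° (wrapped to (-180°,180°])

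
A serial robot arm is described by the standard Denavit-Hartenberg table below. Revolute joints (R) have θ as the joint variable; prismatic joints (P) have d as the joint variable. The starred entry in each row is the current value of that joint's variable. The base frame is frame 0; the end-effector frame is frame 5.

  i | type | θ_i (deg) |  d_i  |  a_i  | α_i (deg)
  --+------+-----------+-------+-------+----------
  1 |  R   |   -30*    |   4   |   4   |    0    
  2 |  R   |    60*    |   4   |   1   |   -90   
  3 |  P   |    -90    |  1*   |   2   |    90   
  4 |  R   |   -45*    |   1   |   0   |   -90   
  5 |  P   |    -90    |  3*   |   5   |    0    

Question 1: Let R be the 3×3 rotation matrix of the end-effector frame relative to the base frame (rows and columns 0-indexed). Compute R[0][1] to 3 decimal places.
End-effector y-axis (col 1 of R) = (0.3536,-0.6124,0.7071)
R[0][1] = 0.3536

0.354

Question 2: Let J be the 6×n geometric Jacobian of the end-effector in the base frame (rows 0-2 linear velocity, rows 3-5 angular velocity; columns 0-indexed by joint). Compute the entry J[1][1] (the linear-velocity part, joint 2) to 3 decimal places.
-5.891

axis z_1 = (0.0000,0.0000,1.0000); lever o_n−o_1 = (-5.8908,0.2031,8.1213)
cross product → J_v[:, 1] = (-0.2031,-5.8908,0.0000)
J_ω[:, 1] = z_1
entry J[1][1] = -5.8908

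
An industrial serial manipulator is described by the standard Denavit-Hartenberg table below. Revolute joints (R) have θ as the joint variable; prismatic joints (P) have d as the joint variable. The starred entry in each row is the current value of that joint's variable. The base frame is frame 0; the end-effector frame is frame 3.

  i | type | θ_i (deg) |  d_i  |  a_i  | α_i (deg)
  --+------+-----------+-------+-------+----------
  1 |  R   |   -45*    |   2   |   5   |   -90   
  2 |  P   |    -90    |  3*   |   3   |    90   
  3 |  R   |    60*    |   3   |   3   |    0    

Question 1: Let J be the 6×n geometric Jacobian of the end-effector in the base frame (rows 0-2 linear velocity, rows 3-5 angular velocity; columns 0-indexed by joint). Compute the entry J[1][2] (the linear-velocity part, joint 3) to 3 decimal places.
axis z_2 = (-0.7071,0.7071,0.0000); lever o_n−o_2 = (-0.2842,3.9584,1.5000)
cross product → J_v[:, 2] = (1.0607,1.0607,-2.5981)
J_ω[:, 2] = z_2
entry J[1][2] = 1.0607

1.061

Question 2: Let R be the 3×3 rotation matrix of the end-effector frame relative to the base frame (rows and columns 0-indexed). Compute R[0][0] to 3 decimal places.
End-effector x-axis (col 0 of R) = (0.6124,0.6124,0.5000)
R[0][0] = 0.6124

0.612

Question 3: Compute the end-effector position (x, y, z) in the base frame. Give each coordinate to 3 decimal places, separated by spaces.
5.373 2.544 6.500

after link 1: o_1 = (3.5355, -3.5355, 2.0000)
after link 2: o_2 = (5.6569, -1.4142, 5.0000)
after link 3: o_3 = (5.3727, 2.5442, 6.5000)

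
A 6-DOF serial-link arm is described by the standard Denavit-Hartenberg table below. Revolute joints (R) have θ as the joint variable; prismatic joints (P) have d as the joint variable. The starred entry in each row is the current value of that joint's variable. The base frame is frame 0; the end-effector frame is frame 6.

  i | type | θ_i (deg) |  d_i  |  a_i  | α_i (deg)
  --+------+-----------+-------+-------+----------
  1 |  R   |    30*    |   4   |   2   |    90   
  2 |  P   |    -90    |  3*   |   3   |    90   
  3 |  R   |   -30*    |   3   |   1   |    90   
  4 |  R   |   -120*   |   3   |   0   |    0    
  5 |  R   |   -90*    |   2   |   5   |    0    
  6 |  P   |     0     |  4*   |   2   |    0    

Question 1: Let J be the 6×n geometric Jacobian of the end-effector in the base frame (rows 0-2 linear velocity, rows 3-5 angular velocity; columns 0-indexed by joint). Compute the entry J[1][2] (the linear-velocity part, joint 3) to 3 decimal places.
7.694

axis z_2 = (-0.8660,-0.5000,-0.0000); lever o_n−o_2 = (-8.2607,1.3080,8.8840)
cross product → J_v[:, 2] = (-4.4420,7.6937,-5.2631)
J_ω[:, 2] = z_2
entry J[1][2] = 7.6937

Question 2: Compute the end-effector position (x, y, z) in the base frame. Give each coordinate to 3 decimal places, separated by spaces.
after link 1: o_1 = (1.7321, 1.0000, 4.0000)
after link 2: o_2 = (3.2321, -1.5981, 1.0000)
after link 3: o_3 = (0.3840, -2.6651, 0.1340)
after link 4: o_4 = (-0.9151, -0.4151, 1.6340)
after link 5: o_5 = (-2.8636, -2.0401, 6.3840)
after link 6: o_6 = (-5.0287, -0.2901, 9.8840)

-5.029 -0.290 9.884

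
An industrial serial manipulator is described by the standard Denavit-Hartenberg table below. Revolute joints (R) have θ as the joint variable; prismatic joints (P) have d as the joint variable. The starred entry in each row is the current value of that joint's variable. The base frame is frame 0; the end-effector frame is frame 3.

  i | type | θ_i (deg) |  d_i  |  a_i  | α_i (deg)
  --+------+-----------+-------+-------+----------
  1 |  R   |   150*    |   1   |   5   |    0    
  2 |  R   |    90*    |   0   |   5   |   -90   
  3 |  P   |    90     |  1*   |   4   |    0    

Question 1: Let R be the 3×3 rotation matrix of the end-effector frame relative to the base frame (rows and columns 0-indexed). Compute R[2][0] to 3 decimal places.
End-effector x-axis (col 0 of R) = (0.0000,-0.0000,-1.0000)
R[2][0] = -1.0000

-1.000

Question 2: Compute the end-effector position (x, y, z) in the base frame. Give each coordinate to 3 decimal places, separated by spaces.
after link 1: o_1 = (-4.3301, 2.5000, 1.0000)
after link 2: o_2 = (-6.8301, -1.8301, 1.0000)
after link 3: o_3 = (-5.9641, -2.3301, -3.0000)

-5.964 -2.330 -3.000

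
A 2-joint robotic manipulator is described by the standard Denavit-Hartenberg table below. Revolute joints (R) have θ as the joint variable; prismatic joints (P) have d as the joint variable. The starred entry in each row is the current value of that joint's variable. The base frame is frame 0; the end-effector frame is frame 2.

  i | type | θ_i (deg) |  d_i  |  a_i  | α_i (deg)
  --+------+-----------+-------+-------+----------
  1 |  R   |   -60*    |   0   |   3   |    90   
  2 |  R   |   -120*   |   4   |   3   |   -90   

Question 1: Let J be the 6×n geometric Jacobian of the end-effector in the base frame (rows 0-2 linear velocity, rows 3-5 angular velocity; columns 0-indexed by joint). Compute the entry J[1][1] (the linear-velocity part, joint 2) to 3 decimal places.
axis z_1 = (-0.8660,-0.5000,0.0000); lever o_n−o_1 = (-4.2141,-0.7010,-2.5981)
cross product → J_v[:, 1] = (1.2990,-2.2500,-1.5000)
J_ω[:, 1] = z_1
entry J[1][1] = -2.2500

-2.250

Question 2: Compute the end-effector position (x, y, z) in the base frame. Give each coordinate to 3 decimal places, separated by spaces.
after link 1: o_1 = (1.5000, -2.5981, 0.0000)
after link 2: o_2 = (-2.7141, -3.2990, -2.5981)

-2.714 -3.299 -2.598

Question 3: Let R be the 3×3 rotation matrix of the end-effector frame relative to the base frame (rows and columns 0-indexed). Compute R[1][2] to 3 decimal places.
End-effector z-axis (col 2 of R) = (0.4330,-0.7500,-0.5000)
R[1][2] = -0.7500

-0.750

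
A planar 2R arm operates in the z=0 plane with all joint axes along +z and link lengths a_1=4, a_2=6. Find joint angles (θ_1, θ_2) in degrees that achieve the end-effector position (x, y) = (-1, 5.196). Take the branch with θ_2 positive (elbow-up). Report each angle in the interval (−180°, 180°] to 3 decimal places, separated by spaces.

21.785 120.002

cos θ_2 = (27.9984−4²−6²)/(2·4·6) = -0.5000; θ_2 = 120.0022° (elbow-up)
β = atan2(5.1960,-1.0000) = 100.8937°; ψ = atan2(5.1960,0.9998) = 79.1085°
θ_1 = β − ψ = 21.7852°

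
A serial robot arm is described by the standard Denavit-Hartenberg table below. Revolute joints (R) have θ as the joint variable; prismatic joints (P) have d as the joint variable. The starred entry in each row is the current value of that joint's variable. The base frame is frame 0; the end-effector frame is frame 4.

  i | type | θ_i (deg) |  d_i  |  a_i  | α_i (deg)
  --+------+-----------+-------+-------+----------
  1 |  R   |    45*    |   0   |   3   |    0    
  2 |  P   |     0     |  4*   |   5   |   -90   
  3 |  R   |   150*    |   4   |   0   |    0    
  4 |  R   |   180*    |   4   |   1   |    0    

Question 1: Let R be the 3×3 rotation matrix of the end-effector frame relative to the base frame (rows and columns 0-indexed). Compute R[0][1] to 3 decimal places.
0.354

End-effector y-axis (col 1 of R) = (0.3536,0.3536,-0.8660)
R[0][1] = 0.3536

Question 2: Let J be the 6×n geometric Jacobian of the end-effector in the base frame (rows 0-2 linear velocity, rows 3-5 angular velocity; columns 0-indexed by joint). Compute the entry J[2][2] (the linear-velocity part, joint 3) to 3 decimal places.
axis z_2 = (-0.7071,0.7071,0.0000); lever o_n−o_2 = (-5.0445,6.2692,0.5000)
cross product → J_v[:, 2] = (0.3536,0.3536,-0.8660)
J_ω[:, 2] = z_2
entry J[2][2] = -0.8660

-0.866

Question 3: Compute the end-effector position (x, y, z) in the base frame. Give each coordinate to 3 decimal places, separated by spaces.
after link 1: o_1 = (2.1213, 2.1213, 0.0000)
after link 2: o_2 = (5.6569, 5.6569, 4.0000)
after link 3: o_3 = (2.8284, 8.4853, 4.0000)
after link 4: o_4 = (0.6124, 11.9261, 4.5000)

0.612 11.926 4.500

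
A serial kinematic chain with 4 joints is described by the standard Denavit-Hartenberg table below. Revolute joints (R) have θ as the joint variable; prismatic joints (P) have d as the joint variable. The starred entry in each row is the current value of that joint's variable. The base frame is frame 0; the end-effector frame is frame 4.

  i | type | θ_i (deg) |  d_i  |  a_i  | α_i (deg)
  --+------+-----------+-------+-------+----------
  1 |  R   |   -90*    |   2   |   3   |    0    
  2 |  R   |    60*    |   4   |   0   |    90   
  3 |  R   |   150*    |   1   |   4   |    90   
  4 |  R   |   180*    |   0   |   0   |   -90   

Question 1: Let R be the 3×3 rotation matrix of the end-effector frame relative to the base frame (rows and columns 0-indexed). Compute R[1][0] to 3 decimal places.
-0.433

End-effector x-axis (col 0 of R) = (0.7500,-0.4330,-0.5000)
R[1][0] = -0.4330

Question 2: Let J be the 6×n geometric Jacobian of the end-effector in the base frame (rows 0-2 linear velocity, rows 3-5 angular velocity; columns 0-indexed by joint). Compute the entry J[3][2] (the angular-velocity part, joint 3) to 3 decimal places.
axis z_2 = (-0.5000,-0.8660,0.0000); lever o_n−o_2 = (-3.5000,0.8660,2.0000)
cross product → J_v[:, 2] = (-1.7321,1.0000,-3.4641)
J_ω[:, 2] = z_2
entry J[3][2] = -0.5000

-0.500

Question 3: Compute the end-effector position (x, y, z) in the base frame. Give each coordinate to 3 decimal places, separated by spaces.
after link 1: o_1 = (0.0000, -3.0000, 2.0000)
after link 2: o_2 = (0.0000, -3.0000, 6.0000)
after link 3: o_3 = (-3.5000, -2.1340, 8.0000)
after link 4: o_4 = (-3.5000, -2.1340, 8.0000)

-3.500 -2.134 8.000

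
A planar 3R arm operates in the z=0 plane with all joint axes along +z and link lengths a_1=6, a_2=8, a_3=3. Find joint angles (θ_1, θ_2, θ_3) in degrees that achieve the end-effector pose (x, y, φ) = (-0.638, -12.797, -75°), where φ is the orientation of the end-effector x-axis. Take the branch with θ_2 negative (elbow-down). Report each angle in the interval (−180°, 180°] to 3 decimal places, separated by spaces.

wrist centre = target − a_3·(cos φ, sin φ) = (-1.4145, -9.8992)
cos θ_2 = (99.9953−6²−8²)/(2·6·8) = -0.0000; θ_2 = -90.0028° (elbow-down)
β = atan2(-9.8992,-1.4145) = -98.1317°; ψ = atan2(-8.0000,5.9996) = -53.1319°
θ_1 = β − ψ = -44.9998°
θ_3 = φ − θ_1 − θ_2 = 60.0026° (wrapped to (-180°,180°])

-45.000 -90.003 60.003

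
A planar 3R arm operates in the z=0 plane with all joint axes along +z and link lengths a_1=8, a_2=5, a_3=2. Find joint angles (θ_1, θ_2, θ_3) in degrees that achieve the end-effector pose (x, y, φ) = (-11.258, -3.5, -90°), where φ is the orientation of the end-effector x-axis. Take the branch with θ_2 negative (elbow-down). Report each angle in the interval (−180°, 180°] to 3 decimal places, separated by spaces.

wrist centre = target − a_3·(cos φ, sin φ) = (-11.2580, -1.5000)
cos θ_2 = (128.9926−8²−5²)/(2·8·5) = 0.4999; θ_2 = -60.0061° (elbow-down)
β = atan2(-1.5000,-11.2580) = -172.4107°; ψ = atan2(-4.3304,10.4995) = -22.4131°
θ_1 = β − ψ = -149.9976°
θ_3 = φ − θ_1 − θ_2 = 120.0038° (wrapped to (-180°,180°])

-149.998 -60.006 120.004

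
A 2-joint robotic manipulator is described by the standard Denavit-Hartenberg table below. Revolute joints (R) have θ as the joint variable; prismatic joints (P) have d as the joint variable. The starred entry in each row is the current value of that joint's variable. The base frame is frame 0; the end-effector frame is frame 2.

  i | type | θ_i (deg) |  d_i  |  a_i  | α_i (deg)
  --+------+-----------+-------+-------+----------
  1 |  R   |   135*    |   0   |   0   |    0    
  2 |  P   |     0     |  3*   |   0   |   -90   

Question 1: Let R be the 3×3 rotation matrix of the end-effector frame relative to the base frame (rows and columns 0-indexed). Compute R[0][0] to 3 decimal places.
End-effector x-axis (col 0 of R) = (-0.7071,0.7071,0.0000)
R[0][0] = -0.7071

-0.707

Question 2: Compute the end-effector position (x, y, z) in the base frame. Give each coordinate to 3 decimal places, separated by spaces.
0.000 0.000 3.000

after link 1: o_1 = (0.0000, 0.0000, 0.0000)
after link 2: o_2 = (0.0000, 0.0000, 3.0000)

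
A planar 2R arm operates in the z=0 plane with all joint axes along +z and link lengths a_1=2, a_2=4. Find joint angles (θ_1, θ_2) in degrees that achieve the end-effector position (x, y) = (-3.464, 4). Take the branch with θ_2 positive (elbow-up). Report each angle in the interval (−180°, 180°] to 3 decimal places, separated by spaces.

cos θ_2 = (27.9993−2²−4²)/(2·2·4) = 0.5000; θ_2 = 60.0029° (elbow-up)
β = atan2(4.0000,-3.4640) = 130.8926°; ψ = atan2(3.4642,3.9998) = 40.8955°
θ_1 = β − ψ = 89.9971°

89.997 60.003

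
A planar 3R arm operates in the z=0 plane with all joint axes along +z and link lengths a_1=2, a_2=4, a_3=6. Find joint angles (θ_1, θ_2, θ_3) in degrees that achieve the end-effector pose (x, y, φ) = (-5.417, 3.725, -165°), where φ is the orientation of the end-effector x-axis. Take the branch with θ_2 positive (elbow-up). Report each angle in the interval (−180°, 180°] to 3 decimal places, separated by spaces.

45.003 60.001 89.995

wrist centre = target − a_3·(cos φ, sin φ) = (0.3786, 5.2779)
cos θ_2 = (27.9997−2²−4²)/(2·2·4) = 0.5000; θ_2 = 60.0013° (elbow-up)
β = atan2(5.2779,0.3786) = 85.8975°; ψ = atan2(3.4641,3.9999) = 40.8943°
θ_1 = β − ψ = 45.0032°
θ_3 = φ − θ_1 − θ_2 = 89.9955° (wrapped to (-180°,180°])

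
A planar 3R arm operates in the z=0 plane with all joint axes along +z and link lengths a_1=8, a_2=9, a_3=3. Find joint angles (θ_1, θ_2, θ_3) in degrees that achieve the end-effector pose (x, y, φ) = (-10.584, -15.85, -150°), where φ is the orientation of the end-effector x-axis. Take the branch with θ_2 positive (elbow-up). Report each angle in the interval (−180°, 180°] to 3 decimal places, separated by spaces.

-135.004 30.008 -45.004

wrist centre = target − a_3·(cos φ, sin φ) = (-7.9859, -14.3500)
cos θ_2 = (269.6975−8²−9²)/(2·8·9) = 0.8660; θ_2 = 30.0081° (elbow-up)
β = atan2(-14.3500,-7.9859) = -119.0964°; ψ = atan2(4.5011,15.7936) = 15.9073°
θ_1 = β − ψ = -135.0037°
θ_3 = φ − θ_1 − θ_2 = -45.0044° (wrapped to (-180°,180°])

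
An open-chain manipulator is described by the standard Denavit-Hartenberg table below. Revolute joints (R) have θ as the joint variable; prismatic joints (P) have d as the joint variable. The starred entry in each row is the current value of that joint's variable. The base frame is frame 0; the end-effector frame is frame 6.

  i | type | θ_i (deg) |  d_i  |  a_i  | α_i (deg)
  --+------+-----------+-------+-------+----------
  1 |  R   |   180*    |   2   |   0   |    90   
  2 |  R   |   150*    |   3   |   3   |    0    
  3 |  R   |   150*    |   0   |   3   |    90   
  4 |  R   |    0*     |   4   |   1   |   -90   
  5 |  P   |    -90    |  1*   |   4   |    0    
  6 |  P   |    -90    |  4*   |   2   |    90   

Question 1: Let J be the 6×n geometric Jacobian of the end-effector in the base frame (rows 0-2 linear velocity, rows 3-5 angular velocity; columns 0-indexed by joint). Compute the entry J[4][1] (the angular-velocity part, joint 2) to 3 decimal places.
axis z_1 = (0.0000,1.0000,0.0000); lever o_n−o_1 = (8.5263,8.0000,-4.2321)
cross product → J_v[:, 1] = (-4.2321,0.0000,-8.5263)
J_ω[:, 1] = z_1
entry J[4][1] = 1.0000

1.000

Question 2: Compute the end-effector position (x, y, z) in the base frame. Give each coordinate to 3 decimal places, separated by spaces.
after link 1: o_1 = (0.0000, 0.0000, 2.0000)
after link 2: o_2 = (2.5981, 3.0000, 3.5000)
after link 3: o_3 = (1.0981, 3.0000, 0.9019)
after link 4: o_4 = (4.0622, 3.0000, -1.9641)
after link 5: o_5 = (7.5263, 4.0000, -3.9641)
after link 6: o_6 = (8.5263, 8.0000, -2.2321)

8.526 8.000 -2.232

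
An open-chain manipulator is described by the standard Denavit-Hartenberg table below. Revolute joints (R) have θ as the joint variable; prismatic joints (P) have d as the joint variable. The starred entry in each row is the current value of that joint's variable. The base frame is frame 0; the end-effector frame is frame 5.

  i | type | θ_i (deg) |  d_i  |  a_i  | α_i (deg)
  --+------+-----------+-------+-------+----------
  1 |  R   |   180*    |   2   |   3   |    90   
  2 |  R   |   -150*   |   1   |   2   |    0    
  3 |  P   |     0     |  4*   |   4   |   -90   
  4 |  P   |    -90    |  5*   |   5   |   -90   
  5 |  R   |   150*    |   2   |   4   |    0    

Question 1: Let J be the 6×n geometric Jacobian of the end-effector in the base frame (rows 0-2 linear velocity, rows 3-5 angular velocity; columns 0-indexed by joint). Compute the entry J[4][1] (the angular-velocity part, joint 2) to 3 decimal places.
axis z_1 = (0.0000,1.0000,0.0000); lever o_n−o_1 = (5.4282,6.5359,-6.5981)
cross product → J_v[:, 1] = (-6.5981,0.0000,-5.4282)
J_ω[:, 1] = z_1
entry J[4][1] = 1.0000

1.000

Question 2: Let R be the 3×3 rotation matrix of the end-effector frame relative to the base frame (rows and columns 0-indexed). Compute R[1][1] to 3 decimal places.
End-effector y-axis (col 1 of R) = (-0.4330,-0.5000,-0.7500)
R[1][1] = -0.5000

-0.500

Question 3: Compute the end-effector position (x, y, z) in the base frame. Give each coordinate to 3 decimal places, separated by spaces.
after link 1: o_1 = (-3.0000, 0.0000, 2.0000)
after link 2: o_2 = (-1.2679, 1.0000, 1.0000)
after link 3: o_3 = (2.1962, 5.0000, -1.0000)
after link 4: o_4 = (-0.3038, 10.0000, -5.3301)
after link 5: o_5 = (2.4282, 6.5359, -4.5981)

2.428 6.536 -4.598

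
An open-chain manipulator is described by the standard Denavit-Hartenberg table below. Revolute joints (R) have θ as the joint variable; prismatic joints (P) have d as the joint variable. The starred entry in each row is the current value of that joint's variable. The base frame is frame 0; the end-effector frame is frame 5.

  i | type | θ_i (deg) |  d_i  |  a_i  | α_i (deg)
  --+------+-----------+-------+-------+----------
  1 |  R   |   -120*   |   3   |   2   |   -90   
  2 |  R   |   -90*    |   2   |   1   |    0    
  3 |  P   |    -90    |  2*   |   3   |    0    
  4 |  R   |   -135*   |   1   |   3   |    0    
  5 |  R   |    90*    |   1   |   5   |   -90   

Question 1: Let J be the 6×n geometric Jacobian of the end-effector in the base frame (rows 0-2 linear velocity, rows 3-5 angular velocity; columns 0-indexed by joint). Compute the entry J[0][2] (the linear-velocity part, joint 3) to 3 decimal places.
prismatic axis z_2 = (0.8660,-0.5000,0.0000)
J_v[:, 2] = z_2; J_ω[:, 2] = (0,0,0)
entry J[0][2] = 0.8660

0.866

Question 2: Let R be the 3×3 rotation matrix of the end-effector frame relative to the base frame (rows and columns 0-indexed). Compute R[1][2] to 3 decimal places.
End-effector z-axis (col 2 of R) = (0.3536,0.6124,0.7071)
R[1][2] = 0.6124

0.612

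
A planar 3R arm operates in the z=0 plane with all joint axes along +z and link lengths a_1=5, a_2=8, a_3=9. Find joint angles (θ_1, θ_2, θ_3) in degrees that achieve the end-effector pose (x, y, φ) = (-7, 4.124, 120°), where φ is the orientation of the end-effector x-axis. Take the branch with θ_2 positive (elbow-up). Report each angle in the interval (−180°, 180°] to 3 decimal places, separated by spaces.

120.008 149.996 -150.004

wrist centre = target − a_3·(cos φ, sin φ) = (-2.5000, -3.6702)
cos θ_2 = (19.7206−5²−8²)/(2·5·8) = -0.8660; θ_2 = 149.9963° (elbow-up)
β = atan2(-3.6702,-2.5000) = -124.2610°; ψ = atan2(4.0005,-1.9279) = 115.7309°
θ_1 = β − ψ = -239.9918°
θ_3 = φ − θ_1 − θ_2 = -150.0044° (wrapped to (-180°,180°])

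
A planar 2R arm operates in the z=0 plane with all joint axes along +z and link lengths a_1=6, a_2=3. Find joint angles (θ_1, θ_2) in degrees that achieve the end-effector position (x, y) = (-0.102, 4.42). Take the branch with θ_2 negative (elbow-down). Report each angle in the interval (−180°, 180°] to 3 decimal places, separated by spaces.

cos θ_2 = (19.5468−6²−3²)/(2·6·3) = -0.7070; θ_2 = -134.9940° (elbow-down)
β = atan2(4.4200,-0.1020) = 91.3220°; ψ = atan2(-2.1215,3.8789) = -28.6762°
θ_1 = β − ψ = 119.9982°

119.998 -134.994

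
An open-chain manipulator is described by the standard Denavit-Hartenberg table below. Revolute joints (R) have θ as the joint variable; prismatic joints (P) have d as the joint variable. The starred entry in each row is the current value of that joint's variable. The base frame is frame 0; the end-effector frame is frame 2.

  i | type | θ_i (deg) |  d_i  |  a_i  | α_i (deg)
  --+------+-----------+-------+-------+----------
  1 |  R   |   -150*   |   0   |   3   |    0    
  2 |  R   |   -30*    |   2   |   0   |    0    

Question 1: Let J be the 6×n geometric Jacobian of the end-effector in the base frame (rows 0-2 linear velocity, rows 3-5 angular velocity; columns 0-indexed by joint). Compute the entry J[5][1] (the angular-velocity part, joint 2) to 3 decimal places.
axis z_1 = (0.0000,0.0000,1.0000); lever o_n−o_1 = (0.0000,0.0000,2.0000)
cross product → J_v[:, 1] = (0.0000,0.0000,0.0000)
J_ω[:, 1] = z_1
entry J[5][1] = 1.0000

1.000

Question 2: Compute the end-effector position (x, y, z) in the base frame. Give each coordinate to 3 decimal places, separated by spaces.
-2.598 -1.500 2.000

after link 1: o_1 = (-2.5981, -1.5000, 0.0000)
after link 2: o_2 = (-2.5981, -1.5000, 2.0000)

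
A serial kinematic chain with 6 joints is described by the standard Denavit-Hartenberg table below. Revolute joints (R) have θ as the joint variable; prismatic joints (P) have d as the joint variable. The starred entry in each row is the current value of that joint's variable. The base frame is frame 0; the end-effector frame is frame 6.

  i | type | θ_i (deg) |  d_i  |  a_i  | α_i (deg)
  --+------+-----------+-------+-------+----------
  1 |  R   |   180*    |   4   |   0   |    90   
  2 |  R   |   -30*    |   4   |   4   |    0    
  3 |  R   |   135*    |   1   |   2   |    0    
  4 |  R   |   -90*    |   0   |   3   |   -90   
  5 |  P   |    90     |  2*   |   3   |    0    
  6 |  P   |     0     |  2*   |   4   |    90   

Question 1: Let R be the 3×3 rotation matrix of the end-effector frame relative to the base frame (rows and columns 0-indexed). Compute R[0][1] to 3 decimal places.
End-effector y-axis (col 1 of R) = (0.2588,-0.0000,0.9659)
R[0][1] = 0.2588

0.259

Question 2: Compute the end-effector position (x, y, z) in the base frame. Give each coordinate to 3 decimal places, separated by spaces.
-4.809 -2.000 8.572

after link 1: o_1 = (0.0000, 0.0000, 4.0000)
after link 2: o_2 = (-3.4641, 4.0000, 2.0000)
after link 3: o_3 = (-2.9465, 5.0000, 3.9319)
after link 4: o_4 = (-5.8442, 5.0000, 4.7083)
after link 5: o_5 = (-5.3266, 2.0000, 6.6402)
after link 6: o_6 = (-4.8090, -2.0000, 8.5720)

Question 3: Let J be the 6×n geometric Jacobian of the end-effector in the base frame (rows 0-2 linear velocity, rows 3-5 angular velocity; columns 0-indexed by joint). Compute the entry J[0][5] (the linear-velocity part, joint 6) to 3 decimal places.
0.259

prismatic axis z_5 = (0.2588,-0.0000,0.9659)
J_v[:, 5] = z_5; J_ω[:, 5] = (0,0,0)
entry J[0][5] = 0.2588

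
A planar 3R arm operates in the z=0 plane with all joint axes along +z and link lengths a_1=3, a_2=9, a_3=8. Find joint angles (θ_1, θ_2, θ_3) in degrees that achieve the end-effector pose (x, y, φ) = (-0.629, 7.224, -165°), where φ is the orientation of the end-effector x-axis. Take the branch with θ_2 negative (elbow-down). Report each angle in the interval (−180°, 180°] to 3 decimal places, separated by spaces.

75.244 -29.977 149.733

wrist centre = target − a_3·(cos φ, sin φ) = (7.0984, 9.2946)
cos θ_2 = (136.7761−3²−9²)/(2·3·9) = 0.8662; θ_2 = -29.9773° (elbow-down)
β = atan2(9.2946,7.0984) = 52.6304°; ψ = atan2(-4.4969,10.7960) = -22.6134°
θ_1 = β − ψ = 75.2438°
θ_3 = φ − θ_1 − θ_2 = 149.7335° (wrapped to (-180°,180°])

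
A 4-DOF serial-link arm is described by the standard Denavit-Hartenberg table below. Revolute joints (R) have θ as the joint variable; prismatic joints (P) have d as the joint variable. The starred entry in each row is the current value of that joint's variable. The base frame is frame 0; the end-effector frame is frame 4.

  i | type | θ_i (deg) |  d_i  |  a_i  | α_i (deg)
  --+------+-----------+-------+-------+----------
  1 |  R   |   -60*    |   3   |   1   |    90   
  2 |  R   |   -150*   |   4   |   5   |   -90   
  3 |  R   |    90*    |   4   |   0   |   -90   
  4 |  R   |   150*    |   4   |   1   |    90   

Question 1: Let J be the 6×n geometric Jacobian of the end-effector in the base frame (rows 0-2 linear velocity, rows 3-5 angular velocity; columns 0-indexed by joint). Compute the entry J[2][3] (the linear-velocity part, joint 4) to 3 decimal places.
axis z_3 = (0.4330,-0.7500,0.5000); lever o_n−o_3 = (0.8571,-3.2165,2.4330)
cross product → J_v[:, 3] = (-0.2165,-0.6250,-0.7500)
J_ω[:, 3] = z_3
entry J[2][3] = -0.7500

-0.750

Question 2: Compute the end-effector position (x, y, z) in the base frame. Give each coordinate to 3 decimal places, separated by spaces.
-3.272 -4.065 -0.531

after link 1: o_1 = (0.5000, -0.8660, 3.0000)
after link 2: o_2 = (-5.1292, 0.8840, 0.5000)
after link 3: o_3 = (-4.1292, -0.8481, -2.9641)
after link 4: o_4 = (-3.2721, -4.0646, -0.5311)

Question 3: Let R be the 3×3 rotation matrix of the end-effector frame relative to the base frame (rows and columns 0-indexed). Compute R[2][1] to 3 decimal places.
0.500

End-effector y-axis (col 1 of R) = (0.4330,-0.7500,0.5000)
R[2][1] = 0.5000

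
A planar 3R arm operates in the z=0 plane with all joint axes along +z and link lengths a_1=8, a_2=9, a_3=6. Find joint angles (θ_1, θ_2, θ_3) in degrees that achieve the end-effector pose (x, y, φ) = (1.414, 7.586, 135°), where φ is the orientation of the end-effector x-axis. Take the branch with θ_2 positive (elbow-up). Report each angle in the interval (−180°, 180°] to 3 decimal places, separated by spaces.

-44.998 135.001 44.997

wrist centre = target − a_3·(cos φ, sin φ) = (5.6566, 3.3434)
cos θ_2 = (43.1756−8²−9²)/(2·8·9) = -0.7071; θ_2 = 135.0006° (elbow-up)
β = atan2(3.3434,5.6566) = 30.5852°; ψ = atan2(6.3639,1.6360) = 75.5831°
θ_1 = β − ψ = -44.9978°
θ_3 = φ − θ_1 − θ_2 = 44.9973° (wrapped to (-180°,180°])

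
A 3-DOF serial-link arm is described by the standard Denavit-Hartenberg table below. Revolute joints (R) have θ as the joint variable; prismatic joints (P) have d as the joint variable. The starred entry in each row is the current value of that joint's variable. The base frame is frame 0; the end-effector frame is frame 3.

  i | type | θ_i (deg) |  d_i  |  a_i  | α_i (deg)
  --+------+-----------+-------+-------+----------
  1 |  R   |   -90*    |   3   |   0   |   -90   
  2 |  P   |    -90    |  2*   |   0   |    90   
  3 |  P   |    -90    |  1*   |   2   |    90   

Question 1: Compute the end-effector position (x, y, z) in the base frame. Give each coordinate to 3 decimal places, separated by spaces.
after link 1: o_1 = (0.0000, 0.0000, 3.0000)
after link 2: o_2 = (2.0000, 0.0000, 3.0000)
after link 3: o_3 = (-0.0000, 1.0000, 3.0000)

-0.000 1.000 3.000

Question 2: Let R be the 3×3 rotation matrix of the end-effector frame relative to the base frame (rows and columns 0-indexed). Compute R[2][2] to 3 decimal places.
End-effector z-axis (col 2 of R) = (-0.0000,0.0000,-1.0000)
R[2][2] = -1.0000

-1.000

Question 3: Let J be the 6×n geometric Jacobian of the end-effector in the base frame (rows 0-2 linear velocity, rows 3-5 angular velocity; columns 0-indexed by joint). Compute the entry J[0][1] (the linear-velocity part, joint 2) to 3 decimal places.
prismatic axis z_1 = (1.0000,0.0000,0.0000)
J_v[:, 1] = z_1; J_ω[:, 1] = (0,0,0)
entry J[0][1] = 1.0000

1.000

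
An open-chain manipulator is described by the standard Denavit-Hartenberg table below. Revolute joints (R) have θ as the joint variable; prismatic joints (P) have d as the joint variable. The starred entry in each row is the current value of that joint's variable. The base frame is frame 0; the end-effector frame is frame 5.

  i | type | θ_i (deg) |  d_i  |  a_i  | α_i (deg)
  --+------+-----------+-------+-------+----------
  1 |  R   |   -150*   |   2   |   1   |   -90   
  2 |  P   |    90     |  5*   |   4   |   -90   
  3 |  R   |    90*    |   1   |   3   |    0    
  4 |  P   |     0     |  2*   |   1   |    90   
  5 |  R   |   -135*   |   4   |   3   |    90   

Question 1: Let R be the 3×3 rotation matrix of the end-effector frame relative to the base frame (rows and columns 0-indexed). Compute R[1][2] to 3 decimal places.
-0.259

End-effector z-axis (col 2 of R) = (0.9659,-0.2588,0.0000)
R[1][2] = -0.2588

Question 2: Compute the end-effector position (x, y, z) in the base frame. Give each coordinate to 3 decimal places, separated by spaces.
1.456 -2.764 -6.000

after link 1: o_1 = (-0.8660, -0.5000, 2.0000)
after link 2: o_2 = (1.6340, -4.8301, -2.0000)
after link 3: o_3 = (1.0000, -1.7321, -2.0000)
after link 4: o_4 = (2.2321, 0.1340, -2.0000)
after link 5: o_5 = (1.4556, -2.7638, -6.0000)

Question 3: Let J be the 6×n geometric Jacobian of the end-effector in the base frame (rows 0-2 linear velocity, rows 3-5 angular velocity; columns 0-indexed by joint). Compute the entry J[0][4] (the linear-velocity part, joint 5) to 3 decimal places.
axis z_4 = (0.0000,-0.0000,-1.0000); lever o_n−o_4 = (-0.7765,-2.8978,-4.0000)
cross product → J_v[:, 4] = (-2.8978,0.7765,-0.0000)
J_ω[:, 4] = z_4
entry J[0][4] = -2.8978

-2.898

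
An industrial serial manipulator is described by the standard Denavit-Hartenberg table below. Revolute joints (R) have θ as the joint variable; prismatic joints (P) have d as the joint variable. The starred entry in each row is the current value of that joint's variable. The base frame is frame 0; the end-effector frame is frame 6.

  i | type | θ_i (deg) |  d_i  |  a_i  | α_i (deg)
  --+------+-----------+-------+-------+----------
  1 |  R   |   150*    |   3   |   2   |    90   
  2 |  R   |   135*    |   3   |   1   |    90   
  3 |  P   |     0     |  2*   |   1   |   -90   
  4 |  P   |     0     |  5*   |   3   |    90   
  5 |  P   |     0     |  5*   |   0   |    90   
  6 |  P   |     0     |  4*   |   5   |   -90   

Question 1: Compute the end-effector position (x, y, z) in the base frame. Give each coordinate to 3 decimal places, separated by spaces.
2.105 3.403 15.021

after link 1: o_1 = (-1.7321, 1.0000, 3.0000)
after link 2: o_2 = (0.3803, 3.2445, 3.7071)
after link 3: o_3 = (-0.2321, 3.5981, 5.8284)
after link 4: o_4 = (4.1051, 6.8675, 7.9497)
after link 5: o_5 = (1.0432, 8.6353, 11.4853)
after link 6: o_6 = (2.1051, 3.4034, 15.0208)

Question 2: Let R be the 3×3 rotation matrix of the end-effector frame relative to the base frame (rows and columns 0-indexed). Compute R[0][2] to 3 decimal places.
End-effector z-axis (col 2 of R) = (-0.6124,0.3536,0.7071)
R[0][2] = -0.6124

-0.612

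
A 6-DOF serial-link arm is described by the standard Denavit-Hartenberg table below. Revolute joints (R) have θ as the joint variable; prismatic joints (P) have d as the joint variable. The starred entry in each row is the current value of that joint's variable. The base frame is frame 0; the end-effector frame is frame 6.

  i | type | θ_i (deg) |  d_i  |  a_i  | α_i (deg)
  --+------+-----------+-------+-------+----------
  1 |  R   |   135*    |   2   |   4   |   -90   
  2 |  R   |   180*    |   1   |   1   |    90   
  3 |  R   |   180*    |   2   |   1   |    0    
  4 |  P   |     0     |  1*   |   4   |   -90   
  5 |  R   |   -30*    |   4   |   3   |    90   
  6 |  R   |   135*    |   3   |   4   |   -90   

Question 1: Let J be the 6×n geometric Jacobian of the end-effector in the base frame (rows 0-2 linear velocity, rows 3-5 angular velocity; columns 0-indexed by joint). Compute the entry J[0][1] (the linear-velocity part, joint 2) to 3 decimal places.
axis z_1 = (-0.7071,-0.7071,0.0000); lever o_n−o_1 = (2.2485,5.9942,-5.6839)
cross product → J_v[:, 1] = (4.0191,-4.0191,-2.6486)
J_ω[:, 1] = z_1
entry J[0][1] = 4.0191

4.019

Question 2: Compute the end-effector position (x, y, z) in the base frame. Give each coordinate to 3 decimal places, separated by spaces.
after link 1: o_1 = (-2.8284, 2.8284, 2.0000)
after link 2: o_2 = (-2.8284, 1.4142, 2.0000)
after link 3: o_3 = (-3.5355, 2.1213, 0.0000)
after link 4: o_4 = (-6.3640, 4.9497, -1.0000)
after link 5: o_5 = (-5.3727, 9.6153, -2.5000)
after link 6: o_6 = (-0.5799, 8.8226, -3.6839)

-0.580 8.823 -3.684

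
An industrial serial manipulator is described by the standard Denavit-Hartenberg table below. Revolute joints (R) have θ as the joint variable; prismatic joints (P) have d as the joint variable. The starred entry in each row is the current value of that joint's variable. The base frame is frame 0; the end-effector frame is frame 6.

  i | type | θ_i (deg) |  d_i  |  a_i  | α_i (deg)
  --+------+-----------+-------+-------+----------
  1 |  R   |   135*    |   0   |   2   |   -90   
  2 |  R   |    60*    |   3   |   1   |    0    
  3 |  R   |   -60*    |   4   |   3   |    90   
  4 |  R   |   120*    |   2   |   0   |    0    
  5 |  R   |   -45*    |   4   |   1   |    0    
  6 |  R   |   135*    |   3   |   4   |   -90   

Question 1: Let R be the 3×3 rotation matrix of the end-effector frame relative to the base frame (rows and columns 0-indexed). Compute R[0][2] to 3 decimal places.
End-effector z-axis (col 2 of R) = (0.2588,0.9659,0.0000)
R[0][2] = 0.2588

0.259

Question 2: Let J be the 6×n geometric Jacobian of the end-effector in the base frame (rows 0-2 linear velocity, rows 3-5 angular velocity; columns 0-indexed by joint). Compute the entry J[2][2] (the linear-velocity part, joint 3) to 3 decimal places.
0.205

axis z_2 = (-0.7071,-0.7071,0.0000); lever o_n−o_2 = (-1.9521,-2.2424,9.0000)
cross product → J_v[:, 2] = (-6.3640,6.3640,0.2053)
J_ω[:, 2] = z_2
entry J[2][2] = 0.2053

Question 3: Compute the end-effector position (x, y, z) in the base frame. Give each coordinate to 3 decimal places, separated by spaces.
after link 1: o_1 = (-1.4142, 1.4142, 0.0000)
after link 2: o_2 = (-3.8891, -0.3536, -0.8660)
after link 3: o_3 = (-8.8388, -1.0607, -0.8660)
after link 4: o_4 = (-8.8388, -1.0607, 1.1340)
after link 5: o_5 = (-9.7049, -1.5607, 5.1340)
after link 6: o_6 = (-5.8412, -2.5959, 8.1340)

-5.841 -2.596 8.134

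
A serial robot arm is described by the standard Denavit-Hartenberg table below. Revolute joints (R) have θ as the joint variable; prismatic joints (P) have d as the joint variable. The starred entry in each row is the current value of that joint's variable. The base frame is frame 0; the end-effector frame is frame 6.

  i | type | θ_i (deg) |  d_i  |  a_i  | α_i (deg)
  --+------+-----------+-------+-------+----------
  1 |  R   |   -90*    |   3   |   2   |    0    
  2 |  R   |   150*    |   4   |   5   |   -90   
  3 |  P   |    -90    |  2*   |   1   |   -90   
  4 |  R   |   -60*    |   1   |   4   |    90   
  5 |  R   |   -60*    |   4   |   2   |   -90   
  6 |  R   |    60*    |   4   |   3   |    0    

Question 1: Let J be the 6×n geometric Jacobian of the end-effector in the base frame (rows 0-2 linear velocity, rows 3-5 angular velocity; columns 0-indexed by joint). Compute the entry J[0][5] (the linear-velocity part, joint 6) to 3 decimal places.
2.749

axis z_5 = (-0.3995,0.8080,0.4330); lever o_n−o_5 = (-1.6851,1.7823,4.3571)
cross product → J_v[:, 5] = (2.7488,1.0111,0.6495)
J_ω[:, 5] = z_5
entry J[0][5] = 2.7488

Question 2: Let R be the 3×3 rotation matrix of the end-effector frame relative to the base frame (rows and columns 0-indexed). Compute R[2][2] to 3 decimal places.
End-effector z-axis (col 2 of R) = (-0.3995,0.8080,0.4330)
R[2][2] = 0.4330

0.433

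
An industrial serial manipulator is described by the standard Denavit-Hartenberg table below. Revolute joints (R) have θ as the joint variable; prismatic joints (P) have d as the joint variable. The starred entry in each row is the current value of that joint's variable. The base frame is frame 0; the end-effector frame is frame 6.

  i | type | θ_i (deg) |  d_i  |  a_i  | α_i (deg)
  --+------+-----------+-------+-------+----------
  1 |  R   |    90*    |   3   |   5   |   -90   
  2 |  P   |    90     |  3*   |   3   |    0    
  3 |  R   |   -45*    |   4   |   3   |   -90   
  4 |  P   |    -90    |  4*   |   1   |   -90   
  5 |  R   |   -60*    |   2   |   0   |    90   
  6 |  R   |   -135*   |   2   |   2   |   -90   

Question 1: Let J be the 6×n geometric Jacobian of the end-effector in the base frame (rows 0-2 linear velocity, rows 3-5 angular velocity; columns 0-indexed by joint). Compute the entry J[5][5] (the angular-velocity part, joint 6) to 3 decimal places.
-0.354

axis z_5 = (0.8660,-0.3536,-0.3536); lever o_n−o_5 = (2.4392,-0.8411,1.1589)
cross product → J_v[:, 5] = (-0.7071,-1.8660,0.1340)
J_ω[:, 5] = z_5
entry J[5][5] = -0.3536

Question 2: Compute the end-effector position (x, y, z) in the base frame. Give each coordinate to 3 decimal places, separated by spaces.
-5.561 4.866 -5.205

after link 1: o_1 = (0.0000, 5.0000, 3.0000)
after link 2: o_2 = (-3.0000, 5.0000, 0.0000)
after link 3: o_3 = (-7.0000, 7.1213, -2.1213)
after link 4: o_4 = (-8.0000, 4.2929, -4.9497)
after link 5: o_5 = (-8.0000, 5.7071, -6.3640)
after link 6: o_6 = (-5.5608, 4.8660, -5.2050)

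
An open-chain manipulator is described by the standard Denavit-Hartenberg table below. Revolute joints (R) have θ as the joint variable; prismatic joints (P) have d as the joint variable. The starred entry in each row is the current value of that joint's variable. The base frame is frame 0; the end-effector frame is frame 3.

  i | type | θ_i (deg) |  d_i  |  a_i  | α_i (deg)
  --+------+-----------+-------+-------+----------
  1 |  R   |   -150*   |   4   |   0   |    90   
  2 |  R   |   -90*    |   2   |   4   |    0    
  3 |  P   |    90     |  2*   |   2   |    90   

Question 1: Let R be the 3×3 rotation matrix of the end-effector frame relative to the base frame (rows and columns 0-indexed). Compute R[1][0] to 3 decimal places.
-0.500

End-effector x-axis (col 0 of R) = (-0.8660,-0.5000,0.0000)
R[1][0] = -0.5000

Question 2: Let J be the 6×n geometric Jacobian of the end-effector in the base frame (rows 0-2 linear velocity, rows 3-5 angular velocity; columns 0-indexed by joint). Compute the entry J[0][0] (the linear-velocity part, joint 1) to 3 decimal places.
-2.464

axis z_0 = ẑ; lever o_n−o_0 = (-3.7321,2.4641,0.0000)
cross product → J_v[:, 0] = (-2.4641,-3.7321,0.0000)
J_ω[:, 0] = z_0
entry J[0][0] = -2.4641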